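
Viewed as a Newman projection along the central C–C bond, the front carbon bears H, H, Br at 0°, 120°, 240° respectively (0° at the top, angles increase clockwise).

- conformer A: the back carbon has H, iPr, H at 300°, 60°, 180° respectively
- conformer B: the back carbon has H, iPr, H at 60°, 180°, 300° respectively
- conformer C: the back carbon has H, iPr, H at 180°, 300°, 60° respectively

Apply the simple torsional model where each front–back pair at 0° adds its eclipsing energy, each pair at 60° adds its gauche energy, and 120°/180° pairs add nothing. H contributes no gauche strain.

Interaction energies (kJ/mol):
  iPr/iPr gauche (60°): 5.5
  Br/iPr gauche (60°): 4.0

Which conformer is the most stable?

A

A (staggered): no non-H gauche contacts → 0.0 kJ/mol.
B (staggered): Br(240°)/iPr(180°) gauche 4.0 → 4.0 kJ/mol.
C (staggered): Br(240°)/iPr(300°) gauche 4.0 → 4.0 kJ/mol.
A has the lowest total (0.0 kJ/mol).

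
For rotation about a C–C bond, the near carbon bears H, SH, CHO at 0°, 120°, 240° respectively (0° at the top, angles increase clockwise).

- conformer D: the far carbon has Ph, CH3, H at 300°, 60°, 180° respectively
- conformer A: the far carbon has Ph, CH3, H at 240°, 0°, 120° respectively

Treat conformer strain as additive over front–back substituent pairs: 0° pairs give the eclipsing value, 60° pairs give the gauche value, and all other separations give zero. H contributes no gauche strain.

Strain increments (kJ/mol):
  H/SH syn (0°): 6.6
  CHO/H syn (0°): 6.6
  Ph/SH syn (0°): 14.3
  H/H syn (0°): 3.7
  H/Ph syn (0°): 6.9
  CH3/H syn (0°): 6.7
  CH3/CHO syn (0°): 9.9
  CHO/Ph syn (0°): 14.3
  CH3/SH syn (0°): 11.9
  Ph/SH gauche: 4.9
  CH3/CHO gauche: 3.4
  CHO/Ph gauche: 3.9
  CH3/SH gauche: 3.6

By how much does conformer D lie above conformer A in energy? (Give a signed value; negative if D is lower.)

D (staggered): SH–CH3 gauche, CHO–Ph gauche; 3.6 + 3.9 = 7.5 kJ/mol.
A (eclipsed): H–CH3 eclipsed, SH–H eclipsed, CHO–Ph eclipsed; 6.7 + 6.6 + 14.3 = 27.6 kJ/mol.
E(D) − E(A) = 7.5 − 27.6 = -20.1 kJ/mol.

-20.1 kJ/mol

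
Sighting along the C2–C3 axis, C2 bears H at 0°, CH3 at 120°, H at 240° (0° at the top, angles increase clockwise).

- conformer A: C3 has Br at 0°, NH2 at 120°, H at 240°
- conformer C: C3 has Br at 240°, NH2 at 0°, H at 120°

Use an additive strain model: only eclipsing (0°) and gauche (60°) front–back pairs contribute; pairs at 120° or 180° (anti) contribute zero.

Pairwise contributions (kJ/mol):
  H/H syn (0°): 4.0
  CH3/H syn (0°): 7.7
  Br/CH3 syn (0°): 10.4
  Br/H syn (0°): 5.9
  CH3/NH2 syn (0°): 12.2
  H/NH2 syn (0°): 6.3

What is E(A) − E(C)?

A (eclipsed): H–Br eclipsed, CH3–NH2 eclipsed, H–H eclipsed; 5.9 + 12.2 + 4.0 = 22.1 kJ/mol.
C (eclipsed): H–NH2 eclipsed, CH3–H eclipsed, H–Br eclipsed; 6.3 + 7.7 + 5.9 = 19.9 kJ/mol.
E(A) − E(C) = 22.1 − 19.9 = +2.2 kJ/mol.

+2.2 kJ/mol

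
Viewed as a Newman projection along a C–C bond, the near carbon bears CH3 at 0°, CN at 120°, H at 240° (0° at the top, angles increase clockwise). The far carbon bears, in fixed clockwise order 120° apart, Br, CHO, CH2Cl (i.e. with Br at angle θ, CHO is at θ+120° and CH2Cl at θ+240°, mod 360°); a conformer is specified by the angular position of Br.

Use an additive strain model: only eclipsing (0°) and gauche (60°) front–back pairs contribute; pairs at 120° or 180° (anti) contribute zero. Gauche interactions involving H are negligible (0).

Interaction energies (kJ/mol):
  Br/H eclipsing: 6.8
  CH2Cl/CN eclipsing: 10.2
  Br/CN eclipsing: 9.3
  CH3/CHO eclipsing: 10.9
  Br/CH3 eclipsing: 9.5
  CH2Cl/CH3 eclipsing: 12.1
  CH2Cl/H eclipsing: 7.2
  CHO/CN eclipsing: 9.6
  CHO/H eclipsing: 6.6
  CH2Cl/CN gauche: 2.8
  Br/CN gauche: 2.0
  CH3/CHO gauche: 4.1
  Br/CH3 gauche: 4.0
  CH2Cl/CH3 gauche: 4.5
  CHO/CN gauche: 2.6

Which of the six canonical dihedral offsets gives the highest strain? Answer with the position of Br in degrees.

120°

Br at 0° (eclipsed): CH3(0°)/Br(0°) eclipsed 9.5; CN(120°)/CHO(120°) eclipsed 9.6; H(240°)/CH2Cl(240°) eclipsed 7.2 → 26.3 kJ/mol.
Br at 60° (staggered): CH3(0°)/Br(60°) gauche 4.0; CH3(0°)/CH2Cl(300°) gauche 4.5; CN(120°)/Br(60°) gauche 2.0; CN(120°)/CHO(180°) gauche 2.6 → 13.1 kJ/mol.
Br at 120° (eclipsed): CH3(0°)/CH2Cl(0°) eclipsed 12.1; CN(120°)/Br(120°) eclipsed 9.3; H(240°)/CHO(240°) eclipsed 6.6 → 28.0 kJ/mol.
Br at 180° (staggered): CH3(0°)/CHO(300°) gauche 4.1; CH3(0°)/CH2Cl(60°) gauche 4.5; CN(120°)/Br(180°) gauche 2.0; CN(120°)/CH2Cl(60°) gauche 2.8 → 13.4 kJ/mol.
Br at 240° (eclipsed): CH3(0°)/CHO(0°) eclipsed 10.9; CN(120°)/CH2Cl(120°) eclipsed 10.2; H(240°)/Br(240°) eclipsed 6.8 → 27.9 kJ/mol.
Br at 300° (staggered): CH3(0°)/Br(300°) gauche 4.0; CH3(0°)/CHO(60°) gauche 4.1; CN(120°)/CHO(60°) gauche 2.6; CN(120°)/CH2Cl(180°) gauche 2.8 → 13.5 kJ/mol.
The maximum (28.0 kJ/mol) occurs with Br at 120°.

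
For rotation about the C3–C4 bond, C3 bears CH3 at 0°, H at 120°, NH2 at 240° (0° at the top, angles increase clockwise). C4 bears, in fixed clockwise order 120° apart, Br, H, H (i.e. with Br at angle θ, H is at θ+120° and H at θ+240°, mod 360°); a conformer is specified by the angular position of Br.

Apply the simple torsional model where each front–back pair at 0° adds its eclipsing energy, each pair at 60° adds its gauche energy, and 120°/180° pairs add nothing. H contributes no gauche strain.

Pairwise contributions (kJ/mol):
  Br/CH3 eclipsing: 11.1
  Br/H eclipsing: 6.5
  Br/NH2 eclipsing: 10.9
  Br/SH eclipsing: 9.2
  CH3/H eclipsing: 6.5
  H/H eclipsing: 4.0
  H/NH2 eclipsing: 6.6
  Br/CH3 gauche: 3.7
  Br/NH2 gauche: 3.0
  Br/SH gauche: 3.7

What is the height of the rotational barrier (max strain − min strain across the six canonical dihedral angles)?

Br at 0° (eclipsed): CH3–Br eclipsed, H–H eclipsed, NH2–H eclipsed; 11.1 + 4.0 + 6.6 = 21.7 kJ/mol.
Br at 60° (staggered): CH3–Br gauche; 3.7 = 3.7 kJ/mol.
Br at 120° (eclipsed): CH3–H eclipsed, H–Br eclipsed, NH2–H eclipsed; 6.5 + 6.5 + 6.6 = 19.6 kJ/mol.
Br at 180° (staggered): NH2–Br gauche; 3.0 = 3.0 kJ/mol.
Br at 240° (eclipsed): CH3–H eclipsed, H–H eclipsed, NH2–Br eclipsed; 6.5 + 4.0 + 10.9 = 21.4 kJ/mol.
Br at 300° (staggered): CH3–Br gauche, NH2–Br gauche; 3.7 + 3.0 = 6.7 kJ/mol.
Max at 0° (21.7 kJ/mol), min at 180° (3.0 kJ/mol); barrier = 18.7 kJ/mol.

18.7 kJ/mol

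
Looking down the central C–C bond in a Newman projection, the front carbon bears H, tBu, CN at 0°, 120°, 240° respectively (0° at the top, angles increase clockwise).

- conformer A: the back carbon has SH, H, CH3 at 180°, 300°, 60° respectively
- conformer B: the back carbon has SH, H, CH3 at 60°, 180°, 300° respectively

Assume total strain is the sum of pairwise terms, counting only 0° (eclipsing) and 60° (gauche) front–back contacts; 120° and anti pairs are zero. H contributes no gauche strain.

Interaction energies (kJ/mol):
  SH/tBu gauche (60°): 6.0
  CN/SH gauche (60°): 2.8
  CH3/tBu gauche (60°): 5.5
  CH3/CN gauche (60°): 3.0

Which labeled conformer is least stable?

A is staggered. tBu at 120° is gauche with SH at 180° (6.0); tBu at 120° is gauche with CH3 at 60° (5.5); CN at 240° is gauche with SH at 180° (2.8). Total 14.3 kJ/mol.
B is staggered. tBu at 120° is gauche with SH at 60° (6.0); CN at 240° is gauche with CH3 at 300° (3.0). Total 9.0 kJ/mol.
A has the highest total (14.3 kJ/mol).

A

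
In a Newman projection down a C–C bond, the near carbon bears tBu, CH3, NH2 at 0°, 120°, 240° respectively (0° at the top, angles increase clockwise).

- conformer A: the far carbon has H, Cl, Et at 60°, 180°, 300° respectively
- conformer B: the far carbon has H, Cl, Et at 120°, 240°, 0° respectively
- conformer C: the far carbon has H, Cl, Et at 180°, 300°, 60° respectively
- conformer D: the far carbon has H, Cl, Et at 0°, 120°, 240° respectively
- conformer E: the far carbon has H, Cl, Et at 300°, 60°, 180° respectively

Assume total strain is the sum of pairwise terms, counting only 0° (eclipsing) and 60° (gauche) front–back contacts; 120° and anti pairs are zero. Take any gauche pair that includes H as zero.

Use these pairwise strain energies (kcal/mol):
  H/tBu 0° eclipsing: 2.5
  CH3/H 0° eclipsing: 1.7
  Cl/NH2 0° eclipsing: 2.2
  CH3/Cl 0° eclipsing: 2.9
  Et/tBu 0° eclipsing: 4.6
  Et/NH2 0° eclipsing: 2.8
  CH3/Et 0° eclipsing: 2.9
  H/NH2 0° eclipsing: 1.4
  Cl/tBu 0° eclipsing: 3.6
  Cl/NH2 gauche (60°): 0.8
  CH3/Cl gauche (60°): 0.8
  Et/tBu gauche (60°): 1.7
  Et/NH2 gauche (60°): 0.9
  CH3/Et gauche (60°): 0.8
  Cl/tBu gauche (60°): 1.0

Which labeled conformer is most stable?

A (staggered): tBu–Et gauche, CH3–Cl gauche, NH2–Cl gauche, NH2–Et gauche; 1.7 + 0.8 + 0.8 + 0.9 = 4.2 kcal/mol.
B (eclipsed): tBu–Et eclipsed, CH3–H eclipsed, NH2–Cl eclipsed; 4.6 + 1.7 + 2.2 = 8.5 kcal/mol.
C (staggered): tBu–Cl gauche, tBu–Et gauche, CH3–Et gauche, NH2–Cl gauche; 1.0 + 1.7 + 0.8 + 0.8 = 4.3 kcal/mol.
D (eclipsed): tBu–H eclipsed, CH3–Cl eclipsed, NH2–Et eclipsed; 2.5 + 2.9 + 2.8 = 8.2 kcal/mol.
E (staggered): tBu–Cl gauche, CH3–Cl gauche, CH3–Et gauche, NH2–Et gauche; 1.0 + 0.8 + 0.8 + 0.9 = 3.5 kcal/mol.
E has the lowest total (3.5 kcal/mol).

E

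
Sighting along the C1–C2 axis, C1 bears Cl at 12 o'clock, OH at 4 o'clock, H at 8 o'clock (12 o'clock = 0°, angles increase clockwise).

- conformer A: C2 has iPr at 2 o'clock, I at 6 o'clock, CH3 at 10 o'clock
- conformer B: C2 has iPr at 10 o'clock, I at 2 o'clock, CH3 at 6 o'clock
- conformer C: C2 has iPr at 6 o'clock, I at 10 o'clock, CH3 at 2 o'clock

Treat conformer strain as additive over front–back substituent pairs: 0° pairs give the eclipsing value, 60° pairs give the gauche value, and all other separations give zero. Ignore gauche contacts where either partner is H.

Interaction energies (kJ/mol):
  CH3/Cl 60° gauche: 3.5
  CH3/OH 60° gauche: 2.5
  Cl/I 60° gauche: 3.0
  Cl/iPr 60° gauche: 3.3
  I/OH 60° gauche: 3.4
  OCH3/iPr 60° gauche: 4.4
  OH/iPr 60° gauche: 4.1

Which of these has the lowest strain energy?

A is staggered. Cl at 0° is gauche with iPr at 60° (3.3); Cl at 0° is gauche with CH3 at 300° (3.5); OH at 120° is gauche with iPr at 60° (4.1); OH at 120° is gauche with I at 180° (3.4). Total 14.3 kJ/mol.
B is staggered. Cl at 0° is gauche with iPr at 300° (3.3); Cl at 0° is gauche with I at 60° (3.0); OH at 120° is gauche with I at 60° (3.4); OH at 120° is gauche with CH3 at 180° (2.5). Total 12.2 kJ/mol.
C is staggered. Cl at 0° is gauche with I at 300° (3.0); Cl at 0° is gauche with CH3 at 60° (3.5); OH at 120° is gauche with iPr at 180° (4.1); OH at 120° is gauche with CH3 at 60° (2.5). Total 13.1 kJ/mol.
B has the lowest total (12.2 kJ/mol).

B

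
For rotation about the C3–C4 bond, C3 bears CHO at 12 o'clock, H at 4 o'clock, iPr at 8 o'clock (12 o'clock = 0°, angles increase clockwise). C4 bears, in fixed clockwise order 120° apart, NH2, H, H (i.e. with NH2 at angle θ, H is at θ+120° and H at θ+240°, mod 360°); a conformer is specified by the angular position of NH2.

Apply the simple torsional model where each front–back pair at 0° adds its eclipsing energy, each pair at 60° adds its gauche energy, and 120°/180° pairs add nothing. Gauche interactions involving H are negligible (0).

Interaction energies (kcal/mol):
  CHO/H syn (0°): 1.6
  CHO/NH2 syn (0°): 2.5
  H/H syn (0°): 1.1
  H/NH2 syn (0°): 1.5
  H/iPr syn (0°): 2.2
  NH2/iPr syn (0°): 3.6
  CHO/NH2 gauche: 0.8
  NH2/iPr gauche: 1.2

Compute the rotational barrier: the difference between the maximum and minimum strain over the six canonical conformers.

NH2 at 0° (eclipsed): CHO(0°)/NH2(0°) eclipsed 2.5; H(120°)/H(120°) eclipsed 1.1; iPr(240°)/H(240°) eclipsed 2.2 → 5.8 kcal/mol.
NH2 at 60° (staggered): CHO(0°)/NH2(60°) gauche 0.8 → 0.8 kcal/mol.
NH2 at 120° (eclipsed): CHO(0°)/H(0°) eclipsed 1.6; H(120°)/NH2(120°) eclipsed 1.5; iPr(240°)/H(240°) eclipsed 2.2 → 5.3 kcal/mol.
NH2 at 180° (staggered): iPr(240°)/NH2(180°) gauche 1.2 → 1.2 kcal/mol.
NH2 at 240° (eclipsed): CHO(0°)/H(0°) eclipsed 1.6; H(120°)/H(120°) eclipsed 1.1; iPr(240°)/NH2(240°) eclipsed 3.6 → 6.3 kcal/mol.
NH2 at 300° (staggered): CHO(0°)/NH2(300°) gauche 0.8; iPr(240°)/NH2(300°) gauche 1.2 → 2.0 kcal/mol.
Max at 240° (6.3 kcal/mol), min at 60° (0.8 kcal/mol); barrier = 5.5 kcal/mol.

5.5 kcal/mol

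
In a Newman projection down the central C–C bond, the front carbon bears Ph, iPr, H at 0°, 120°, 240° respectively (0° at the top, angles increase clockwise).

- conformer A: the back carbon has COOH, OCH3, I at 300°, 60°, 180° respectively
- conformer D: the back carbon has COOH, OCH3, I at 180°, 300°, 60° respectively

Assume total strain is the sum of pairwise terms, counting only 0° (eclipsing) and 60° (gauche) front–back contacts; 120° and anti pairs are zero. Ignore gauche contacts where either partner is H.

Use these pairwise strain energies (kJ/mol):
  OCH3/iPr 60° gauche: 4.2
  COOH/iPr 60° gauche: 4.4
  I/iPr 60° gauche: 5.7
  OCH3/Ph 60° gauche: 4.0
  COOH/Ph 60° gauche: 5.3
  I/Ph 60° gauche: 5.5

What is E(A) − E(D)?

A (staggered): Ph(0°)/COOH(300°) gauche 5.3; Ph(0°)/OCH3(60°) gauche 4.0; iPr(120°)/OCH3(60°) gauche 4.2; iPr(120°)/I(180°) gauche 5.7 → 19.2 kJ/mol.
D (staggered): Ph(0°)/OCH3(300°) gauche 4.0; Ph(0°)/I(60°) gauche 5.5; iPr(120°)/COOH(180°) gauche 4.4; iPr(120°)/I(60°) gauche 5.7 → 19.6 kJ/mol.
E(A) − E(D) = 19.2 − 19.6 = -0.4 kJ/mol.

-0.4 kJ/mol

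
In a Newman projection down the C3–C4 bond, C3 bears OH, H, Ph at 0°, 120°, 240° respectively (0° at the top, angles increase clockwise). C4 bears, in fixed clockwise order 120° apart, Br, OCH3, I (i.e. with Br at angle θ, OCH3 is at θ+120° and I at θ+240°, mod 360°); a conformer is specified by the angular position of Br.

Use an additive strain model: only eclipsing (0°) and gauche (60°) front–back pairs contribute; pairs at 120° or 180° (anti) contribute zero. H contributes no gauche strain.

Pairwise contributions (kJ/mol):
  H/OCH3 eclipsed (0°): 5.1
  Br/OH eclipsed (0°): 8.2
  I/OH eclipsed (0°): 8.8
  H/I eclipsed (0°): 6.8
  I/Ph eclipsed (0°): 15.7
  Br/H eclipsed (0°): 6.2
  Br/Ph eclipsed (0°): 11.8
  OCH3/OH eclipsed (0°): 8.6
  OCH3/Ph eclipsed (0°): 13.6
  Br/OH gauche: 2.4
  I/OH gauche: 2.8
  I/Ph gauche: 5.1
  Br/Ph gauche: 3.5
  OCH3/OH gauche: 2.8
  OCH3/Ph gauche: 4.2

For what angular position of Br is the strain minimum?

180°

Br at 0° (eclipsed): OH(0°)/Br(0°) eclipsed 8.2; H(120°)/OCH3(120°) eclipsed 5.1; Ph(240°)/I(240°) eclipsed 15.7 → 29.0 kJ/mol.
Br at 60° (staggered): OH(0°)/Br(60°) gauche 2.4; OH(0°)/I(300°) gauche 2.8; Ph(240°)/OCH3(180°) gauche 4.2; Ph(240°)/I(300°) gauche 5.1 → 14.5 kJ/mol.
Br at 120° (eclipsed): OH(0°)/I(0°) eclipsed 8.8; H(120°)/Br(120°) eclipsed 6.2; Ph(240°)/OCH3(240°) eclipsed 13.6 → 28.6 kJ/mol.
Br at 180° (staggered): OH(0°)/OCH3(300°) gauche 2.8; OH(0°)/I(60°) gauche 2.8; Ph(240°)/Br(180°) gauche 3.5; Ph(240°)/OCH3(300°) gauche 4.2 → 13.3 kJ/mol.
Br at 240° (eclipsed): OH(0°)/OCH3(0°) eclipsed 8.6; H(120°)/I(120°) eclipsed 6.8; Ph(240°)/Br(240°) eclipsed 11.8 → 27.2 kJ/mol.
Br at 300° (staggered): OH(0°)/Br(300°) gauche 2.4; OH(0°)/OCH3(60°) gauche 2.8; Ph(240°)/Br(300°) gauche 3.5; Ph(240°)/I(180°) gauche 5.1 → 13.8 kJ/mol.
The minimum (13.3 kJ/mol) occurs with Br at 180°.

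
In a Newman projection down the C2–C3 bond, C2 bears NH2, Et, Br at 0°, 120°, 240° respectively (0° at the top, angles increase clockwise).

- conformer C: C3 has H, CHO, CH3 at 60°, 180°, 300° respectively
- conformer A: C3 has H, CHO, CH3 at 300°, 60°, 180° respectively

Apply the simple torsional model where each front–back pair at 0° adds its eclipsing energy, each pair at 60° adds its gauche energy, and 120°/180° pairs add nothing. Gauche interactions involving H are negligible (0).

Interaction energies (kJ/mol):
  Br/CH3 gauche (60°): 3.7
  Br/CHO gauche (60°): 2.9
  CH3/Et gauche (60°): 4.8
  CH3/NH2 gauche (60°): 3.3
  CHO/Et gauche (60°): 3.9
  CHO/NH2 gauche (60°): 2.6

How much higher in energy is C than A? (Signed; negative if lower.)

-1.2 kJ/mol

C is staggered. NH2 at 0° is gauche with CH3 at 300° (3.3); Et at 120° is gauche with CHO at 180° (3.9); Br at 240° is gauche with CHO at 180° (2.9); Br at 240° is gauche with CH3 at 300° (3.7). Total 13.8 kJ/mol.
A is staggered. NH2 at 0° is gauche with CHO at 60° (2.6); Et at 120° is gauche with CHO at 60° (3.9); Et at 120° is gauche with CH3 at 180° (4.8); Br at 240° is gauche with CH3 at 180° (3.7). Total 15.0 kJ/mol.
E(C) − E(A) = 13.8 − 15.0 = -1.2 kJ/mol.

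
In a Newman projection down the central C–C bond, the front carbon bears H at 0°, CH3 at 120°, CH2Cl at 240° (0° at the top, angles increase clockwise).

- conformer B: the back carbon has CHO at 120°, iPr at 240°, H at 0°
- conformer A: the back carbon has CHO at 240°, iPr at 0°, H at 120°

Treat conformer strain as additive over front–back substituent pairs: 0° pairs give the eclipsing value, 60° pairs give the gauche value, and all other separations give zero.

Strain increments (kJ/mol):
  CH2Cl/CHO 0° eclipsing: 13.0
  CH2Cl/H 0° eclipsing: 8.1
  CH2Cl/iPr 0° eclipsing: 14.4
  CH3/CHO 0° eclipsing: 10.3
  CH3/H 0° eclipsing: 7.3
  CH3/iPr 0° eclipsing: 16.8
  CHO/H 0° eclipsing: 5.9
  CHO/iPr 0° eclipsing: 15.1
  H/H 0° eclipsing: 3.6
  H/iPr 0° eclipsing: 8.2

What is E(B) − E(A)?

-0.2 kJ/mol

B is eclipsed. H at 0° is eclipsed with H at 0° (3.6); CH3 at 120° is eclipsed with CHO at 120° (10.3); CH2Cl at 240° is eclipsed with iPr at 240° (14.4). Total 28.3 kJ/mol.
A is eclipsed. H at 0° is eclipsed with iPr at 0° (8.2); CH3 at 120° is eclipsed with H at 120° (7.3); CH2Cl at 240° is eclipsed with CHO at 240° (13.0). Total 28.5 kJ/mol.
E(B) − E(A) = 28.3 − 28.5 = -0.2 kJ/mol.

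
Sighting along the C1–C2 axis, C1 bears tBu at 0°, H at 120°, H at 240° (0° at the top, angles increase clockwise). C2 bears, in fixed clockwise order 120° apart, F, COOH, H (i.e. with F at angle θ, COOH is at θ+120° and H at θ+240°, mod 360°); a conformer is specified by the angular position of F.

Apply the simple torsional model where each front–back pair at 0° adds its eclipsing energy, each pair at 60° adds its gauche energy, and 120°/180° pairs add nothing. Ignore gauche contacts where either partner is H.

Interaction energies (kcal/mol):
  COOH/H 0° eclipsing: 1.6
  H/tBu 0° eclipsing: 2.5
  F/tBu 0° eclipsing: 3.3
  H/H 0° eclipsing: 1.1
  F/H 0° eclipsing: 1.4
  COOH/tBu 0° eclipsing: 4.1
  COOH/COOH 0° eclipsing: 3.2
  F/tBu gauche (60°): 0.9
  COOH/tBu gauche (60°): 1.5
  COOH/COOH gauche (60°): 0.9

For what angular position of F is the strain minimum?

60°

F at 0° (eclipsed): tBu–F eclipsed, H–COOH eclipsed, H–H eclipsed; 3.3 + 1.6 + 1.1 = 6.0 kcal/mol.
F at 60° (staggered): tBu–F gauche; 0.9 = 0.9 kcal/mol.
F at 120° (eclipsed): tBu–H eclipsed, H–F eclipsed, H–COOH eclipsed; 2.5 + 1.4 + 1.6 = 5.5 kcal/mol.
F at 180° (staggered): tBu–COOH gauche; 1.5 = 1.5 kcal/mol.
F at 240° (eclipsed): tBu–COOH eclipsed, H–H eclipsed, H–F eclipsed; 4.1 + 1.1 + 1.4 = 6.6 kcal/mol.
F at 300° (staggered): tBu–F gauche, tBu–COOH gauche; 0.9 + 1.5 = 2.4 kcal/mol.
The minimum (0.9 kcal/mol) occurs with F at 60°.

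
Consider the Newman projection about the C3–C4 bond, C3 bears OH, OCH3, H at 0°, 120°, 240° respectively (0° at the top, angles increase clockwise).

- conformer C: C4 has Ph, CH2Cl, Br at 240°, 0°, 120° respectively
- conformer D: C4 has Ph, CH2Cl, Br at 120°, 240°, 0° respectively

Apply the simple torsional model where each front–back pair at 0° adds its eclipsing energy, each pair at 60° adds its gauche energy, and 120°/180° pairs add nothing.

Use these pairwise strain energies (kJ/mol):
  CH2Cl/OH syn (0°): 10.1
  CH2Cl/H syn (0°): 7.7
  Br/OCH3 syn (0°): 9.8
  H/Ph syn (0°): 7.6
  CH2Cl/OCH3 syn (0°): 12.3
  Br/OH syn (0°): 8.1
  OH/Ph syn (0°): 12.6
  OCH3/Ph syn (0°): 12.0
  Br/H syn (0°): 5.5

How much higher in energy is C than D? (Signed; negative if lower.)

-0.3 kJ/mol

C (eclipsed): OH–CH2Cl eclipsed, OCH3–Br eclipsed, H–Ph eclipsed; 10.1 + 9.8 + 7.6 = 27.5 kJ/mol.
D (eclipsed): OH–Br eclipsed, OCH3–Ph eclipsed, H–CH2Cl eclipsed; 8.1 + 12.0 + 7.7 = 27.8 kJ/mol.
E(C) − E(D) = 27.5 − 27.8 = -0.3 kJ/mol.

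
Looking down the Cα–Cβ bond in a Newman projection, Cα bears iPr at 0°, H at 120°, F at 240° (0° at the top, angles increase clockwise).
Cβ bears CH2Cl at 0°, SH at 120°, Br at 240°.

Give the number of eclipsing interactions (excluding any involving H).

Non-H eclipsing pairs: iPr(0°)/CH2Cl(0°); F(240°)/Br(240°) — 2 interactions.

2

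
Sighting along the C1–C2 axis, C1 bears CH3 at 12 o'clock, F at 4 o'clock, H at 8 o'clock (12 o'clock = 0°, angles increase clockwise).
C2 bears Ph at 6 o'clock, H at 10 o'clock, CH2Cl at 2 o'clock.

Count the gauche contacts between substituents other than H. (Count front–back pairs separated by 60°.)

Non-H gauche pairs: CH3(0°)/CH2Cl(60°); F(120°)/Ph(180°); F(120°)/CH2Cl(60°) — 3 interactions.

3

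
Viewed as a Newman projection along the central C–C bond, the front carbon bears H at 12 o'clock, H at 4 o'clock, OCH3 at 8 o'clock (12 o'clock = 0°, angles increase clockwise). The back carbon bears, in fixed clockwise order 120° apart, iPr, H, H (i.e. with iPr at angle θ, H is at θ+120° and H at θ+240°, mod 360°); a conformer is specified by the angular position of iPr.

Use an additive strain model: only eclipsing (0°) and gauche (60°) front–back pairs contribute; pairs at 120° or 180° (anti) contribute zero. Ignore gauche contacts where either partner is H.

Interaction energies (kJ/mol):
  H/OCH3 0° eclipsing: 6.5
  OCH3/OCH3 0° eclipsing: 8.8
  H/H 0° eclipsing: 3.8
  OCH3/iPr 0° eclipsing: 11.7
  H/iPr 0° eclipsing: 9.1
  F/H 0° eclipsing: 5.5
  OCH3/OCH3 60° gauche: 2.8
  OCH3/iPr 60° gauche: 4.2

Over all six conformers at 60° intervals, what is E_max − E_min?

iPr at 0° is eclipsed. H at 0° is eclipsed with iPr at 0° (9.1); H at 120° is eclipsed with H at 120° (3.8); OCH3 at 240° is eclipsed with H at 240° (6.5). Total 19.4 kJ/mol.
iPr at 60° (staggered): no non-H gauche contacts → 0.0 kJ/mol.
iPr at 120° is eclipsed. H at 0° is eclipsed with H at 0° (3.8); H at 120° is eclipsed with iPr at 120° (9.1); OCH3 at 240° is eclipsed with H at 240° (6.5). Total 19.4 kJ/mol.
iPr at 180° is staggered. OCH3 at 240° is gauche with iPr at 180° (4.2). Total 4.2 kJ/mol.
iPr at 240° is eclipsed. H at 0° is eclipsed with H at 0° (3.8); H at 120° is eclipsed with H at 120° (3.8); OCH3 at 240° is eclipsed with iPr at 240° (11.7). Total 19.3 kJ/mol.
iPr at 300° is staggered. OCH3 at 240° is gauche with iPr at 300° (4.2). Total 4.2 kJ/mol.
Max at 0° (19.4 kJ/mol), min at 60° (0.0 kJ/mol); barrier = 19.4 kJ/mol.

19.4 kJ/mol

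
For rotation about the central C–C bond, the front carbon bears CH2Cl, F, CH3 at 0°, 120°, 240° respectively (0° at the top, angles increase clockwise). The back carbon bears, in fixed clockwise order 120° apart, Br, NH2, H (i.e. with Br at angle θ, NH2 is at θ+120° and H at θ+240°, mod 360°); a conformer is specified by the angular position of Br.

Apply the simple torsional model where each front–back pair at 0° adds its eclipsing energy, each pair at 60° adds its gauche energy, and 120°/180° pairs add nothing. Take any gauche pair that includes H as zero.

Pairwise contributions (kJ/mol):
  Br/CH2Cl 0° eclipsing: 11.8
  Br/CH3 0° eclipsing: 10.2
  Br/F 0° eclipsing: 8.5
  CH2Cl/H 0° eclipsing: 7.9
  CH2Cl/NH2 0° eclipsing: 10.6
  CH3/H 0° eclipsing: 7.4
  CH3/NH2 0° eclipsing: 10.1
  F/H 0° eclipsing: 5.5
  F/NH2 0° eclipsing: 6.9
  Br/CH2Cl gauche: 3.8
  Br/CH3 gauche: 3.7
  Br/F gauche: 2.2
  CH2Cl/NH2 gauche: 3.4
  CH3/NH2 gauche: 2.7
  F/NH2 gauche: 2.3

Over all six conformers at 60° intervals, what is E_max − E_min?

15.5 kJ/mol

Br at 0° (eclipsed): CH2Cl–Br eclipsed, F–NH2 eclipsed, CH3–H eclipsed; 11.8 + 6.9 + 7.4 = 26.1 kJ/mol.
Br at 60° (staggered): CH2Cl–Br gauche, F–Br gauche, F–NH2 gauche, CH3–NH2 gauche; 3.8 + 2.2 + 2.3 + 2.7 = 11.0 kJ/mol.
Br at 120° (eclipsed): CH2Cl–H eclipsed, F–Br eclipsed, CH3–NH2 eclipsed; 7.9 + 8.5 + 10.1 = 26.5 kJ/mol.
Br at 180° (staggered): CH2Cl–NH2 gauche, F–Br gauche, CH3–Br gauche, CH3–NH2 gauche; 3.4 + 2.2 + 3.7 + 2.7 = 12.0 kJ/mol.
Br at 240° (eclipsed): CH2Cl–NH2 eclipsed, F–H eclipsed, CH3–Br eclipsed; 10.6 + 5.5 + 10.2 = 26.3 kJ/mol.
Br at 300° (staggered): CH2Cl–Br gauche, CH2Cl–NH2 gauche, F–NH2 gauche, CH3–Br gauche; 3.8 + 3.4 + 2.3 + 3.7 = 13.2 kJ/mol.
Max at 120° (26.5 kJ/mol), min at 60° (11.0 kJ/mol); barrier = 15.5 kJ/mol.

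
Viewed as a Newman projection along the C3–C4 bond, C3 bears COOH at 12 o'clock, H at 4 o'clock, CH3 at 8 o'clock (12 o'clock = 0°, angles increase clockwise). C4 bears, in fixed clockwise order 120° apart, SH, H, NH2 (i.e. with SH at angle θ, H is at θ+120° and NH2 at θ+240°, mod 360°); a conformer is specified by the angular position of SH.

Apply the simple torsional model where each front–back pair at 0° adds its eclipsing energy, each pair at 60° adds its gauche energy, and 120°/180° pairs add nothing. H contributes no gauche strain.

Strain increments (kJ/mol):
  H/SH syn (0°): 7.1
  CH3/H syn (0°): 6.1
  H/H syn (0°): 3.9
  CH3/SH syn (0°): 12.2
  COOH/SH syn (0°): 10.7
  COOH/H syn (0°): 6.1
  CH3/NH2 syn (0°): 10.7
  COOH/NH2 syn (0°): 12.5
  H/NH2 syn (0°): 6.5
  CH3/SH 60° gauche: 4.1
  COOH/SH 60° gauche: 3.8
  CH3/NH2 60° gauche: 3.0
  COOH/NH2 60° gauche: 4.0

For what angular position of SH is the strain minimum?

180°

SH at 0° (eclipsed): COOH(0°)/SH(0°) eclipsed 10.7; H(120°)/H(120°) eclipsed 3.9; CH3(240°)/NH2(240°) eclipsed 10.7 → 25.3 kJ/mol.
SH at 60° (staggered): COOH(0°)/SH(60°) gauche 3.8; COOH(0°)/NH2(300°) gauche 4.0; CH3(240°)/NH2(300°) gauche 3.0 → 10.8 kJ/mol.
SH at 120° (eclipsed): COOH(0°)/NH2(0°) eclipsed 12.5; H(120°)/SH(120°) eclipsed 7.1; CH3(240°)/H(240°) eclipsed 6.1 → 25.7 kJ/mol.
SH at 180° (staggered): COOH(0°)/NH2(60°) gauche 4.0; CH3(240°)/SH(180°) gauche 4.1 → 8.1 kJ/mol.
SH at 240° (eclipsed): COOH(0°)/H(0°) eclipsed 6.1; H(120°)/NH2(120°) eclipsed 6.5; CH3(240°)/SH(240°) eclipsed 12.2 → 24.8 kJ/mol.
SH at 300° (staggered): COOH(0°)/SH(300°) gauche 3.8; CH3(240°)/SH(300°) gauche 4.1; CH3(240°)/NH2(180°) gauche 3.0 → 10.9 kJ/mol.
The minimum (8.1 kJ/mol) occurs with SH at 180°.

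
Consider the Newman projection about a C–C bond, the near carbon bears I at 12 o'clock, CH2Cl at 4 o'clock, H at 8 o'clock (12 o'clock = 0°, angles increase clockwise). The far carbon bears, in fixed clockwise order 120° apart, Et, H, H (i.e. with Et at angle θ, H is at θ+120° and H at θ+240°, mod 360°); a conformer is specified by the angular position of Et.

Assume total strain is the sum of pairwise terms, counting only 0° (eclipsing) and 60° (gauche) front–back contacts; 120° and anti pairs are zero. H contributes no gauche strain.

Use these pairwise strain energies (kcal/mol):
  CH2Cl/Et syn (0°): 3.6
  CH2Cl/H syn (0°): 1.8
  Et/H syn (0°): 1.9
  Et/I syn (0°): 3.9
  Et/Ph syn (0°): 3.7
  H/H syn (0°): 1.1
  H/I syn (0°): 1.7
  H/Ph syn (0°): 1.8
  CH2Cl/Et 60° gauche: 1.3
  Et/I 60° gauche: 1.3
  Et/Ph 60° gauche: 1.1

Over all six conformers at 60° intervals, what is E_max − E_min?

Et at 0° (eclipsed): I–Et eclipsed, CH2Cl–H eclipsed, H–H eclipsed; 3.9 + 1.8 + 1.1 = 6.8 kcal/mol.
Et at 60° (staggered): I–Et gauche, CH2Cl–Et gauche; 1.3 + 1.3 = 2.6 kcal/mol.
Et at 120° (eclipsed): I–H eclipsed, CH2Cl–Et eclipsed, H–H eclipsed; 1.7 + 3.6 + 1.1 = 6.4 kcal/mol.
Et at 180° (staggered): CH2Cl–Et gauche; 1.3 = 1.3 kcal/mol.
Et at 240° (eclipsed): I–H eclipsed, CH2Cl–H eclipsed, H–Et eclipsed; 1.7 + 1.8 + 1.9 = 5.4 kcal/mol.
Et at 300° (staggered): I–Et gauche; 1.3 = 1.3 kcal/mol.
Max at 0° (6.8 kcal/mol), min at 180° (1.3 kcal/mol); barrier = 5.5 kcal/mol.

5.5 kcal/mol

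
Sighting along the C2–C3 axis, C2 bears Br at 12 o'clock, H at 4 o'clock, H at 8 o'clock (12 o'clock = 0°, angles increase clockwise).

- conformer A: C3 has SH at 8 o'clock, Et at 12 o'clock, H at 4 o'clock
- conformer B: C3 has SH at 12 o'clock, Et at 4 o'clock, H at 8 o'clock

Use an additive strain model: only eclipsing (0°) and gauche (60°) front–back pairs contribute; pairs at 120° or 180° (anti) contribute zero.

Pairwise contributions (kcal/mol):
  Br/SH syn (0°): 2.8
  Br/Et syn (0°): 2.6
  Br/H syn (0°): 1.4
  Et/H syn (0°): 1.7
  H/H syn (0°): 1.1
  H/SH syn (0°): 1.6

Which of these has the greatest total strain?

A is eclipsed. Br at 0° is eclipsed with Et at 0° (2.6); H at 120° is eclipsed with H at 120° (1.1); H at 240° is eclipsed with SH at 240° (1.6). Total 5.3 kcal/mol.
B is eclipsed. Br at 0° is eclipsed with SH at 0° (2.8); H at 120° is eclipsed with Et at 120° (1.7); H at 240° is eclipsed with H at 240° (1.1). Total 5.6 kcal/mol.
B has the highest total (5.6 kcal/mol).

B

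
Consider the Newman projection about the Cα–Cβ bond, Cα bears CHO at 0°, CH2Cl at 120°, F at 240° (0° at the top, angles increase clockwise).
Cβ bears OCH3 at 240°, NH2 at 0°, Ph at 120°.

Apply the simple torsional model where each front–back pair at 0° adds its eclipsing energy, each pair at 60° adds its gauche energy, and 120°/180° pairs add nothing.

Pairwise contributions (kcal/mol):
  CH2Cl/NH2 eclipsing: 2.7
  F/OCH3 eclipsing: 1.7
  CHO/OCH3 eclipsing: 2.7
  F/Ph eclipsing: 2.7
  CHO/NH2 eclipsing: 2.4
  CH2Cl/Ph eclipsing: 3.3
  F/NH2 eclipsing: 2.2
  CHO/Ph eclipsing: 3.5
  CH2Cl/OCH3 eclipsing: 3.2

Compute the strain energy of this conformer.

7.4 kcal/mol

This conformer (eclipsed): CHO(0°)/NH2(0°) eclipsed 2.4; CH2Cl(120°)/Ph(120°) eclipsed 3.3; F(240°)/OCH3(240°) eclipsed 1.7 → 7.4 kcal/mol.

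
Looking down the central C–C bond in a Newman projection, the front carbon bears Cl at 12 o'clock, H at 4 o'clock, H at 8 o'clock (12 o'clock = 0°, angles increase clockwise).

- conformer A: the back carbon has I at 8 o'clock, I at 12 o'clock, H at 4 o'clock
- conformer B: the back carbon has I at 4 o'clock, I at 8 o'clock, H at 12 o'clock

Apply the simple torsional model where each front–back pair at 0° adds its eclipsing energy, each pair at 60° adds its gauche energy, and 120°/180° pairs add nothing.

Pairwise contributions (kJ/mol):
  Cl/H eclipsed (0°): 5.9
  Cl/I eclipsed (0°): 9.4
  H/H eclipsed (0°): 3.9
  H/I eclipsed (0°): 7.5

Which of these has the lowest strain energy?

A

A (eclipsed): Cl–I eclipsed, H–H eclipsed, H–I eclipsed; 9.4 + 3.9 + 7.5 = 20.8 kJ/mol.
B (eclipsed): Cl–H eclipsed, H–I eclipsed, H–I eclipsed; 5.9 + 7.5 + 7.5 = 20.9 kJ/mol.
A has the lowest total (20.8 kJ/mol).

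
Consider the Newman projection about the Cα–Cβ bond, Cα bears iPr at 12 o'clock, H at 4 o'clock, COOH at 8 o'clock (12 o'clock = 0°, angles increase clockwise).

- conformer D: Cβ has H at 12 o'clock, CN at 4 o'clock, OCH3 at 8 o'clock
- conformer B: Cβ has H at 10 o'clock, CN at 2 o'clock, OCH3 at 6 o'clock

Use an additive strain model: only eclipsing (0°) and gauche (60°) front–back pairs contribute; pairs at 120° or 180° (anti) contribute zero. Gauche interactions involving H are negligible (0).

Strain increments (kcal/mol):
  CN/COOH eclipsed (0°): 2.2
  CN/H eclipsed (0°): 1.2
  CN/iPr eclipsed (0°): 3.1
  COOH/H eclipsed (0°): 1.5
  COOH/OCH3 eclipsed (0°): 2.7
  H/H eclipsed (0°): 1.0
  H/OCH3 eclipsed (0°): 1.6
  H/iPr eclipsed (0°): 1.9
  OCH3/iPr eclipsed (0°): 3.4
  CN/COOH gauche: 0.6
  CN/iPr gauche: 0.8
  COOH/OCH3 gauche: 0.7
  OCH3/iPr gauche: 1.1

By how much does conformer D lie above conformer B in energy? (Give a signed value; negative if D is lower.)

D (eclipsed): iPr(0°)/H(0°) eclipsed 1.9; H(120°)/CN(120°) eclipsed 1.2; COOH(240°)/OCH3(240°) eclipsed 2.7 → 5.8 kcal/mol.
B (staggered): iPr(0°)/CN(60°) gauche 0.8; COOH(240°)/OCH3(180°) gauche 0.7 → 1.5 kcal/mol.
E(D) − E(B) = 5.8 − 1.5 = +4.3 kcal/mol.

+4.3 kcal/mol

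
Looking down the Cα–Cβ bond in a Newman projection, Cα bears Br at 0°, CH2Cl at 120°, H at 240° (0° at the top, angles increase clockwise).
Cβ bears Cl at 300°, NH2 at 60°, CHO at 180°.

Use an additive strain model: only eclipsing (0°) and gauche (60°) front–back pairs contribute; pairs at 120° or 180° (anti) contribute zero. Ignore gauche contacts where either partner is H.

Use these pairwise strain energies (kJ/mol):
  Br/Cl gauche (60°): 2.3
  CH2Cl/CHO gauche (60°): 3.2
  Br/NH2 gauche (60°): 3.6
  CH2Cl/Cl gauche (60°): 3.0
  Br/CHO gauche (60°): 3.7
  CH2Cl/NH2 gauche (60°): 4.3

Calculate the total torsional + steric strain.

13.4 kJ/mol

This conformer (staggered): Br–Cl gauche, Br–NH2 gauche, CH2Cl–NH2 gauche, CH2Cl–CHO gauche; 2.3 + 3.6 + 4.3 + 3.2 = 13.4 kJ/mol.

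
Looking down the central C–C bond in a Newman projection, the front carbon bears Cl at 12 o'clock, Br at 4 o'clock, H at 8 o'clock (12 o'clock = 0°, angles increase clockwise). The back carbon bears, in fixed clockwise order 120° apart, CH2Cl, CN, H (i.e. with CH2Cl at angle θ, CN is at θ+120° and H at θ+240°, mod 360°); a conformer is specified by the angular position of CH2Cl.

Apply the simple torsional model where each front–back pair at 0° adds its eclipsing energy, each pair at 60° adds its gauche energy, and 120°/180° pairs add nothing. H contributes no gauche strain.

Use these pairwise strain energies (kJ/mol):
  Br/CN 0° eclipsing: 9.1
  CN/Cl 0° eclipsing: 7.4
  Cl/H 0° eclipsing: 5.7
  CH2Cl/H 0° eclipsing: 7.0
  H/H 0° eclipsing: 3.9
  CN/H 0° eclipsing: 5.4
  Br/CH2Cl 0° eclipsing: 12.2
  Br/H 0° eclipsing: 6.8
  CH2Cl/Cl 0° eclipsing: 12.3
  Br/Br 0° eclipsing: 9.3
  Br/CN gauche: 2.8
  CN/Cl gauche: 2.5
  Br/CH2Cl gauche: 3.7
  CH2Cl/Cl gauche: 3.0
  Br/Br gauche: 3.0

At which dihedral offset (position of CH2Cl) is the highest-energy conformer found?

0°

CH2Cl at 0° (eclipsed): Cl–CH2Cl eclipsed, Br–CN eclipsed, H–H eclipsed; 12.3 + 9.1 + 3.9 = 25.3 kJ/mol.
CH2Cl at 60° (staggered): Cl–CH2Cl gauche, Br–CH2Cl gauche, Br–CN gauche; 3.0 + 3.7 + 2.8 = 9.5 kJ/mol.
CH2Cl at 120° (eclipsed): Cl–H eclipsed, Br–CH2Cl eclipsed, H–CN eclipsed; 5.7 + 12.2 + 5.4 = 23.3 kJ/mol.
CH2Cl at 180° (staggered): Cl–CN gauche, Br–CH2Cl gauche; 2.5 + 3.7 = 6.2 kJ/mol.
CH2Cl at 240° (eclipsed): Cl–CN eclipsed, Br–H eclipsed, H–CH2Cl eclipsed; 7.4 + 6.8 + 7.0 = 21.2 kJ/mol.
CH2Cl at 300° (staggered): Cl–CH2Cl gauche, Cl–CN gauche, Br–CN gauche; 3.0 + 2.5 + 2.8 = 8.3 kJ/mol.
The maximum (25.3 kJ/mol) occurs with CH2Cl at 0°.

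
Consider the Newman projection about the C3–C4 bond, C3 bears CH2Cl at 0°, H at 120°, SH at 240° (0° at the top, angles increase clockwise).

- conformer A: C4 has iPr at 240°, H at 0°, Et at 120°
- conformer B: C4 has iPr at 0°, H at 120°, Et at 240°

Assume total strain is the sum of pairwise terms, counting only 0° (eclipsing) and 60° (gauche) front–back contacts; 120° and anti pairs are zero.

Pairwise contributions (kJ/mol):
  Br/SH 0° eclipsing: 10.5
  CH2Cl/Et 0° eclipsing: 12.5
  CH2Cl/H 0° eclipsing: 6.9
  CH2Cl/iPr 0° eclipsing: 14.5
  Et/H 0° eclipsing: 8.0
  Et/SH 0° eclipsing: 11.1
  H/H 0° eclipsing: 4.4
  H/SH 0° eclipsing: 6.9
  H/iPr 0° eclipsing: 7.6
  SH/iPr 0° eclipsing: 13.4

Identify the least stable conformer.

B

A is eclipsed. CH2Cl at 0° is eclipsed with H at 0° (6.9); H at 120° is eclipsed with Et at 120° (8.0); SH at 240° is eclipsed with iPr at 240° (13.4). Total 28.3 kJ/mol.
B is eclipsed. CH2Cl at 0° is eclipsed with iPr at 0° (14.5); H at 120° is eclipsed with H at 120° (4.4); SH at 240° is eclipsed with Et at 240° (11.1). Total 30.0 kJ/mol.
B has the highest total (30.0 kJ/mol).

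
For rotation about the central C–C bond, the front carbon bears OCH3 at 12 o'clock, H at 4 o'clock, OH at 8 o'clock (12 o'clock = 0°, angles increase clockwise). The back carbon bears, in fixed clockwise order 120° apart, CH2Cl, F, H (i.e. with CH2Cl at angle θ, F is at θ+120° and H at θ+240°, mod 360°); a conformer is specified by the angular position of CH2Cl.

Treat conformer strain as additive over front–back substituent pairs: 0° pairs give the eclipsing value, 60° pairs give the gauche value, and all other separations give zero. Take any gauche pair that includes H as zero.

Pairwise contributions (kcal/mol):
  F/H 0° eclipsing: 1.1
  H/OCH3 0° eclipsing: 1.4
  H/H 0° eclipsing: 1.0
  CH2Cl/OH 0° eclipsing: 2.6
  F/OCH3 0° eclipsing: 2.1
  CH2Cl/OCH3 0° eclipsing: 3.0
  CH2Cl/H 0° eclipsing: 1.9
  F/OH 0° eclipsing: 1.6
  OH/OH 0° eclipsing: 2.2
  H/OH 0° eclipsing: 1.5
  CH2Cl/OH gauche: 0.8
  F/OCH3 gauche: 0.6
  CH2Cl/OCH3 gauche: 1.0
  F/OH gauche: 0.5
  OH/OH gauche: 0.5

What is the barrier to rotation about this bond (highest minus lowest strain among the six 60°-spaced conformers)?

CH2Cl at 0° is eclipsed. OCH3 at 0° is eclipsed with CH2Cl at 0° (3.0); H at 120° is eclipsed with F at 120° (1.1); OH at 240° is eclipsed with H at 240° (1.5). Total 5.6 kcal/mol.
CH2Cl at 60° is staggered. OCH3 at 0° is gauche with CH2Cl at 60° (1.0); OH at 240° is gauche with F at 180° (0.5). Total 1.5 kcal/mol.
CH2Cl at 120° is eclipsed. OCH3 at 0° is eclipsed with H at 0° (1.4); H at 120° is eclipsed with CH2Cl at 120° (1.9); OH at 240° is eclipsed with F at 240° (1.6). Total 4.9 kcal/mol.
CH2Cl at 180° is staggered. OCH3 at 0° is gauche with F at 300° (0.6); OH at 240° is gauche with CH2Cl at 180° (0.8); OH at 240° is gauche with F at 300° (0.5). Total 1.9 kcal/mol.
CH2Cl at 240° is eclipsed. OCH3 at 0° is eclipsed with F at 0° (2.1); H at 120° is eclipsed with H at 120° (1.0); OH at 240° is eclipsed with CH2Cl at 240° (2.6). Total 5.7 kcal/mol.
CH2Cl at 300° is staggered. OCH3 at 0° is gauche with CH2Cl at 300° (1.0); OCH3 at 0° is gauche with F at 60° (0.6); OH at 240° is gauche with CH2Cl at 300° (0.8). Total 2.4 kcal/mol.
Max at 240° (5.7 kcal/mol), min at 60° (1.5 kcal/mol); barrier = 4.2 kcal/mol.

4.2 kcal/mol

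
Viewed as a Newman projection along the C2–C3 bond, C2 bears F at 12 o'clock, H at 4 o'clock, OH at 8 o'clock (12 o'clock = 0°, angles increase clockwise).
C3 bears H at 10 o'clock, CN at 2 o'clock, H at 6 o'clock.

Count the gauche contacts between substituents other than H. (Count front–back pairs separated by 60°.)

1

Non-H gauche pairs: F(0°)/CN(60°) — 1 interaction.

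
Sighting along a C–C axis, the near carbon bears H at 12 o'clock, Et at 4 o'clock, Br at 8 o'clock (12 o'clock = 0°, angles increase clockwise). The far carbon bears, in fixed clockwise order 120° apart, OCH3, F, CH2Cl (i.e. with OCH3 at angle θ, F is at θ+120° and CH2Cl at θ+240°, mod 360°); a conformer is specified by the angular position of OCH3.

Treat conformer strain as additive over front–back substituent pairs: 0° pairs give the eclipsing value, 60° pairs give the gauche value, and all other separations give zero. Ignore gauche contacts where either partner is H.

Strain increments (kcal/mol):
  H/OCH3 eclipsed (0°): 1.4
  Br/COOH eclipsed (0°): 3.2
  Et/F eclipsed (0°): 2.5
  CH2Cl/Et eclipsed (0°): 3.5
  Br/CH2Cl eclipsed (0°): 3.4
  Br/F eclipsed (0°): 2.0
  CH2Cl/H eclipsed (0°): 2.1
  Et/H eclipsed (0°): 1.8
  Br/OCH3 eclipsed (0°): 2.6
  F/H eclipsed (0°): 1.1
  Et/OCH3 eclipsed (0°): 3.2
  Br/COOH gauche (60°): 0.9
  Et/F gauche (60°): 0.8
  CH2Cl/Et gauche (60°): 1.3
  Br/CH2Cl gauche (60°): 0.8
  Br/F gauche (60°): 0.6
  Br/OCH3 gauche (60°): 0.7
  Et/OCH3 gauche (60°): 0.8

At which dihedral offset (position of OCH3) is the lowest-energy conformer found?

60°

OCH3 at 0° (eclipsed): H–OCH3 eclipsed, Et–F eclipsed, Br–CH2Cl eclipsed; 1.4 + 2.5 + 3.4 = 7.3 kcal/mol.
OCH3 at 60° (staggered): Et–OCH3 gauche, Et–F gauche, Br–F gauche, Br–CH2Cl gauche; 0.8 + 0.8 + 0.6 + 0.8 = 3.0 kcal/mol.
OCH3 at 120° (eclipsed): H–CH2Cl eclipsed, Et–OCH3 eclipsed, Br–F eclipsed; 2.1 + 3.2 + 2.0 = 7.3 kcal/mol.
OCH3 at 180° (staggered): Et–OCH3 gauche, Et–CH2Cl gauche, Br–OCH3 gauche, Br–F gauche; 0.8 + 1.3 + 0.7 + 0.6 = 3.4 kcal/mol.
OCH3 at 240° (eclipsed): H–F eclipsed, Et–CH2Cl eclipsed, Br–OCH3 eclipsed; 1.1 + 3.5 + 2.6 = 7.2 kcal/mol.
OCH3 at 300° (staggered): Et–F gauche, Et–CH2Cl gauche, Br–OCH3 gauche, Br–CH2Cl gauche; 0.8 + 1.3 + 0.7 + 0.8 = 3.6 kcal/mol.
The minimum (3.0 kcal/mol) occurs with OCH3 at 60°.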